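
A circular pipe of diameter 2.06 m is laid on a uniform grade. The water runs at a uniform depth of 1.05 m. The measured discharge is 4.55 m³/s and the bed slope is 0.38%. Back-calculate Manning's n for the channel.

n = 0.015

For a circular section of diameter D = 2.06 m at depth y = 1.05 m, the central angle is θ = 2 arccos(1 − 2y/D) = 3.18 rad. Then A = (D²/8)(θ − sin θ) = 1.708 m² and P = Dθ/2 = 3.276 m.
Hydraulic radius R = A/P = 1.708/3.276 = 0.5213 m.
Rearranging Manning's equation: n = (1/Q) A R^(2/3) S^(1/2) = (1/4.55) × 1.708 × 0.5213^(2/3) × √0.0038 = 0.015.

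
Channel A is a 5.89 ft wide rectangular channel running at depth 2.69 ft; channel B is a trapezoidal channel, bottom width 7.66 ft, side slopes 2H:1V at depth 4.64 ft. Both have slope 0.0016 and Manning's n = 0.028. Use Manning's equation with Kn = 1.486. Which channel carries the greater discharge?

channel B

Channel A: Flow area A = b·y = 5.89 × 2.69 = 15.84 ft². Wetted perimeter P = b + 2y = 5.89 + 2×2.69 = 11.27 ft. Hydraulic radius R = A/P = 15.84/11.27 = 1.406 ft. Q_A = (1.486/0.028)·15.84·1.406^(2/3)·√0.0016 = 42.21 ft³/s.
Channel B: With bottom width b = 7.66 ft and side slope z = 2: A = (b + zy)y = (7.66 + 2×4.64)×4.64 = 78.6 ft²; P = b + 2y√(1+z²) = 7.66 + 2×4.64×2.236 = 28.41 ft. Hydraulic radius R = A/P = 78.6/28.41 = 2.767 ft. Q_B = (1.486/0.028)·78.6·2.767^(2/3)·√0.0016 = 328.8 ft³/s.
Q_A = 42.21 ft³/s vs Q_B = 328.8 ft³/s, so channel B carries more.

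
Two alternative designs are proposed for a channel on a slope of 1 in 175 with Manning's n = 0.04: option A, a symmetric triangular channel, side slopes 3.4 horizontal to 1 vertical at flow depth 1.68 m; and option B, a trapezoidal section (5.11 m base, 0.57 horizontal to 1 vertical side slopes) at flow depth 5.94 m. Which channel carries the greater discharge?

Channel A: For a triangular section with side slope z = 3.4: A = zy² = 3.4×1.68² = 9.596 m²; P = 2y√(1+z²) = 2×1.68×3.544 = 11.91 m. Hydraulic radius R = A/P = 9.596/11.91 = 0.8059 m. Q_A = (1/0.04)·9.596·0.8059^(2/3)·√0.005714 = 15.7 m³/s.
Channel B: With bottom width b = 5.11 m and side slope z = 0.57: A = (b + zy)y = (5.11 + 0.57×5.94)×5.94 = 50.47 m²; P = b + 2y√(1+z²) = 5.11 + 2×5.94×1.151 = 18.78 m. Hydraulic radius R = A/P = 50.47/18.78 = 2.687 m. Q_B = (1/0.04)·50.47·2.687^(2/3)·√0.005714 = 184.3 m³/s.
Q_A = 15.7 m³/s vs Q_B = 184.3 m³/s, so channel B carries more.

channel B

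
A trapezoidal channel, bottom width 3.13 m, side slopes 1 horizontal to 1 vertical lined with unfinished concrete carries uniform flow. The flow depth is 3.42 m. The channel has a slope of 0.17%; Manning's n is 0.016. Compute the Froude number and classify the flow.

subcritical

With bottom width b = 3.13 m and side slope z = 1: A = (b + zy)y = (3.13 + 1×3.42)×3.42 = 22.4 m²; P = b + 2y√(1+z²) = 3.13 + 2×3.42×1.414 = 12.8 m.
Hydraulic radius R = A/P = 22.4/12.8 = 1.75 m.
V = (1/n) R^(2/3) √S = (1/0.016) × 1.75^(2/3) × √0.0017 = 3.742 m/s. Hydraulic depth D_h = A/T = 22.4/9.97 = 2.247 m.
Froude number Fr = V/√(g·D_h) = 3.742/√(9.81×2.247) = 0.797, which is less than 1, so the flow is subcritical.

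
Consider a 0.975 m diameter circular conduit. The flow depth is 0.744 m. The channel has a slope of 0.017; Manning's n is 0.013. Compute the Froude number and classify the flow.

supercritical

For a circular section of diameter D = 0.975 m at depth y = 0.744 m, the central angle is θ = 2 arccos(1 − 2y/D) = 4.25 rad. Then A = (D²/8)(θ − sin θ) = 0.6113 m² and P = Dθ/2 = 2.072 m.
Hydraulic radius R = A/P = 0.6113/2.072 = 0.2951 m.
V = (1/n) R^(2/3) √S = (1/0.013) × 0.2951^(2/3) × √0.017 = 4.445 m/s. Hydraulic depth D_h = A/T = 0.6113/0.8291 = 0.7373 m.
Froude number Fr = V/√(g·D_h) = 4.445/√(9.81×0.7373) = 1.65, which is greater than 1, so the flow is supercritical.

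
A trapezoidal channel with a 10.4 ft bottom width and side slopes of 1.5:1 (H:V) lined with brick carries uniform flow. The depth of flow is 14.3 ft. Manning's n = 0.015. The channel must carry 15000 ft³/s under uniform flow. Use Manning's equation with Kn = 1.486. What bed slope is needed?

With bottom width b = 10.4 ft and side slope z = 1.5: A = (b + zy)y = (10.4 + 1.5×14.3)×14.3 = 455.5 ft²; P = b + 2y√(1+z²) = 10.4 + 2×14.3×1.803 = 61.96 ft.
Hydraulic radius R = A/P = 455.5/61.96 = 7.351 ft.
From Manning's equation, S = [nQ / (1.486 A R^(2/3))]² = [0.015 × 15000 / (1.486 × 455.5 × 7.351^(2/3))]² = 0.00773.

S = 0.00773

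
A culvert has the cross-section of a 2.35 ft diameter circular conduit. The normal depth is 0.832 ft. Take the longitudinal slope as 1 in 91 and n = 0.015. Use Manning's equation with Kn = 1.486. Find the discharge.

For a circular section of diameter D = 2.35 ft at depth y = 0.832 ft, the central angle is θ = 2 arccos(1 − 2y/D) = 2.549 rad. Then A = (D²/8)(θ − sin θ) = 1.374 ft² and P = Dθ/2 = 2.995 ft.
Hydraulic radius R = A/P = 1.374/2.995 = 0.4588 ft.
Manning's equation: Q = (1.486/n) A R^(2/3) S^(1/2) = (1.486/0.015) × 1.374 × 0.4588^(2/3) × 0.01099^(1/2) = 8.49 ft³/s.

Q = 8.49 ft³/s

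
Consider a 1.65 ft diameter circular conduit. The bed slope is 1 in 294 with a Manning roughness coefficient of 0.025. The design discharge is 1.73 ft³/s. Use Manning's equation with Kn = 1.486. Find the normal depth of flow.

y_n = 0.747 ft

Manning's equation rearranged: A R^(2/3) = nQ / (1.486·√S) = 0.025 × 1.73 / (1.486 × √0.003401) = 0.499.
At y = 0.926 ft: A R^(2/3) = 0.7169 — too large.
At y = 0.546 ft: A R^(2/3) = 0.2801 — too small.
At y = 0.747 ft: A R^(2/3) = 0.4988 — close enough.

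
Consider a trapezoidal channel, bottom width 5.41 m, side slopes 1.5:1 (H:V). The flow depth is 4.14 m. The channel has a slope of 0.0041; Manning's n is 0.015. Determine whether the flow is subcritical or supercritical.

With bottom width b = 5.41 m and side slope z = 1.5: A = (b + zy)y = (5.41 + 1.5×4.14)×4.14 = 48.11 m²; P = b + 2y√(1+z²) = 5.41 + 2×4.14×1.803 = 20.34 m.
Hydraulic radius R = A/P = 48.11/20.34 = 2.365 m.
V = (1/n) R^(2/3) √S = (1/0.015) × 2.365^(2/3) × √0.0041 = 7.578 m/s. Hydraulic depth D_h = A/T = 48.11/17.83 = 2.698 m.
Froude number Fr = V/√(g·D_h) = 7.578/√(9.81×2.698) = 1.47, which is greater than 1, so the flow is supercritical.

supercritical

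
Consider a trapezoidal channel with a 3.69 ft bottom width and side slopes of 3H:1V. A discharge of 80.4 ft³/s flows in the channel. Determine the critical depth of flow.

At critical depth, Q² T / (g A³) = 1, i.e. A³/T = Q²/g = 80.4²/32.2 = 200.8.
At y = 2 ft: A³/T = 463.9 — too large.
At y = 1.42 ft: A³/T = 117.8 — too small.
At y = 1.63 ft: A³/T = 203.1 — ≈ 200.8.

y_c = 1.63 ft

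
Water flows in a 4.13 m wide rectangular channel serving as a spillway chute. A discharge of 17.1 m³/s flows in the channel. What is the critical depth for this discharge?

For a rectangular channel, critical depth y_c = (q²/g)^(1/3) where q = Q/b = 17.1/4.13 = 4.14 m²/s.
So y_c = (4.14²/9.81)^(1/3) = 1.2 m.

y_c = 1.2 m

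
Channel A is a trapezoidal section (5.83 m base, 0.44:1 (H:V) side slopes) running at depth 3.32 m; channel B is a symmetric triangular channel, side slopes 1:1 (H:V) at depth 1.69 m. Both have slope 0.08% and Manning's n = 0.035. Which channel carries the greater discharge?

Channel A: With bottom width b = 5.83 m and side slope z = 0.44: A = (b + zy)y = (5.83 + 0.44×3.32)×3.32 = 24.21 m²; P = b + 2y√(1+z²) = 5.83 + 2×3.32×1.093 = 13.08 m. Hydraulic radius R = A/P = 24.21/13.08 = 1.85 m. Q_A = (1/0.035)·24.21·1.85^(2/3)·√0.0008 = 29.48 m³/s.
Channel B: For a triangular section with side slope z = 1: A = zy² = 1×1.69² = 2.856 m²; P = 2y√(1+z²) = 2×1.69×1.414 = 4.78 m. Hydraulic radius R = A/P = 2.856/4.78 = 0.5975 m. Q_B = (1/0.035)·2.856·0.5975^(2/3)·√0.0008 = 1.637 m³/s.
Q_A = 29.48 m³/s vs Q_B = 1.637 m³/s, so channel A carries more.

channel A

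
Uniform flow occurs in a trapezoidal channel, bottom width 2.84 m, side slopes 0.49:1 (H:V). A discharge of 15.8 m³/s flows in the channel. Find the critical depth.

y_c = 1.35 m

At critical depth, Q² T / (g A³) = 1, i.e. A³/T = Q²/g = 15.8²/9.81 = 25.45.
Try y = 0.924 m: A³/T = 7.519 — too small.
Try y = 1.65 m: A³/T = 48.95 — too large.
Try y = 1.35 m: A³/T = 25.37 — ≈ 25.45.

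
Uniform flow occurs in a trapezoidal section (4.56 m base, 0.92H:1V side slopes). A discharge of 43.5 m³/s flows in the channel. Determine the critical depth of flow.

At critical depth, Q² T / (g A³) = 1, i.e. A³/T = Q²/g = 43.5²/9.81 = 192.9.
At y = 2.35 m: A³/T = 443.7 — too large.
At y = 1.3 m: A³/T = 60.27 — too small.
At y = 1.84 m: A³/T = 191.7 — ≈ 192.9.

y_c = 1.84 m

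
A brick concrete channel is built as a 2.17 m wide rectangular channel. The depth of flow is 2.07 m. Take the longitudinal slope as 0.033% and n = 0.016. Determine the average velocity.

Flow area A = b·y = 2.17 × 2.07 = 4.492 m². Wetted perimeter P = b + 2y = 2.17 + 2×2.07 = 6.31 m.
Hydraulic radius R = A/P = 4.492/6.31 = 0.7119 m.
From Manning's equation, V = (1/n) R^(2/3) S^(1/2) = (1/0.016) × 0.7119^(2/3) × 0.00033^(1/2) = 0.905 m/s.

V = 0.905 m/s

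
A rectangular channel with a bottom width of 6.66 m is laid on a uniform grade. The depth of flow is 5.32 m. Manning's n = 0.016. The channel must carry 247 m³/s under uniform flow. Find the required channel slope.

S = 0.00478

Flow area A = b·y = 6.66 × 5.32 = 35.43 m². Wetted perimeter P = b + 2y = 6.66 + 2×5.32 = 17.3 m.
Hydraulic radius R = A/P = 35.43/17.3 = 2.048 m.
From Manning's equation, S = [nQ / (1 A R^(2/3))]² = [0.016 × 247 / (1 × 35.43 × 2.048^(2/3))]² = 0.00478.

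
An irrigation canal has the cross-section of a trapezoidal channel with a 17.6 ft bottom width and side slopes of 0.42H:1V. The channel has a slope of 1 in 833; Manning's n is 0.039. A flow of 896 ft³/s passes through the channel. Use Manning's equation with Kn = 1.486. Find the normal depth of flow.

y_n = 9.96 ft

Manning's equation rearranged: A R^(2/3) = nQ / (1.486·√S) = 0.039 × 896 / (1.486 × √0.0012) = 678.7.
Try y = 12.2 ft: A R^(2/3) = 944.8 — too large.
Try y = 8.29 ft: A R^(2/3) = 505 — too small.
Try y = 9.96 ft: A R^(2/3) = 678.8 — close enough.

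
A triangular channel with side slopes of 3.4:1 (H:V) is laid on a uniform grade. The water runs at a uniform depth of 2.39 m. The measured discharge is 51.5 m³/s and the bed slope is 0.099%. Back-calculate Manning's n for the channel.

For a triangular section with side slope z = 3.4: A = zy² = 3.4×2.39² = 19.42 m²; P = 2y√(1+z²) = 2×2.39×3.544 = 16.94 m.
Hydraulic radius R = A/P = 19.42/16.94 = 1.146 m.
Rearranging Manning's equation: n = (1/Q) A R^(2/3) S^(1/2) = (1/51.5) × 19.42 × 1.146^(2/3) × √0.00099 = 0.013.

n = 0.013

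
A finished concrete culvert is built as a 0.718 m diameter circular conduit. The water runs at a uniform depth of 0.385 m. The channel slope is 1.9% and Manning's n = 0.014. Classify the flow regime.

supercritical

For a circular section of diameter D = 0.718 m at depth y = 0.385 m, the central angle is θ = 2 arccos(1 − 2y/D) = 3.287 rad. Then A = (D²/8)(θ − sin θ) = 0.2211 m² and P = Dθ/2 = 1.18 m.
Hydraulic radius R = A/P = 0.2211/1.18 = 0.1874 m.
V = (1/n) R^(2/3) √S = (1/0.014) × 0.1874^(2/3) × √0.019 = 3.224 m/s. Hydraulic depth D_h = A/T = 0.2211/0.7161 = 0.3087 m.
Froude number Fr = V/√(g·D_h) = 3.224/√(9.81×0.3087) = 1.85, which is greater than 1, so the flow is supercritical.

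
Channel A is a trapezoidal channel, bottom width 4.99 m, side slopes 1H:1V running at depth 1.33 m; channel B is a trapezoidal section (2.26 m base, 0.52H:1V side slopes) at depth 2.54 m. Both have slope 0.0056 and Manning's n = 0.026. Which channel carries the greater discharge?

Channel A: With bottom width b = 4.99 m and side slope z = 1: A = (b + zy)y = (4.99 + 1×1.33)×1.33 = 8.406 m²; P = b + 2y√(1+z²) = 4.99 + 2×1.33×1.414 = 8.752 m. Hydraulic radius R = A/P = 8.406/8.752 = 0.9604 m. Q_A = (1/0.026)·8.406·0.9604^(2/3)·√0.0056 = 23.55 m³/s.
Channel B: With bottom width b = 2.26 m and side slope z = 0.52: A = (b + zy)y = (2.26 + 0.52×2.54)×2.54 = 9.095 m²; P = b + 2y√(1+z²) = 2.26 + 2×2.54×1.127 = 7.986 m. Hydraulic radius R = A/P = 9.095/7.986 = 1.139 m. Q_B = (1/0.026)·9.095·1.139^(2/3)·√0.0056 = 28.55 m³/s.
Q_A = 23.55 m³/s vs Q_B = 28.55 m³/s, so channel B carries more.

channel B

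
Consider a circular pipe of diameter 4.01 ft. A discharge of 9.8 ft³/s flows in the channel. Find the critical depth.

At critical depth, Q² T / (g A³) = 1, i.e. A³/T = Q²/g = 9.8²/32.2 = 2.983.
Try y = 0.646 ft: A³/T = 0.7752 — too small.
Try y = 1.05 ft: A³/T = 5.19 — too large.
Try y = 0.911 ft: A³/T = 2.984 — matches.

y_c = 0.911 ft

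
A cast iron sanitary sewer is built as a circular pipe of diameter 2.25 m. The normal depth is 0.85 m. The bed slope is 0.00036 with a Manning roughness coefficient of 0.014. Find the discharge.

Q = 1.11 m³/s

For a circular section of diameter D = 2.25 m at depth y = 0.85 m, the central angle is θ = 2 arccos(1 − 2y/D) = 2.648 rad. Then A = (D²/8)(θ − sin θ) = 1.376 m² and P = Dθ/2 = 2.979 m.
Hydraulic radius R = A/P = 1.376/2.979 = 0.4618 m.
Manning's equation: Q = (1/n) A R^(2/3) S^(1/2) = (1/0.014) × 1.376 × 0.4618^(2/3) × 0.00036^(1/2) = 1.11 m³/s.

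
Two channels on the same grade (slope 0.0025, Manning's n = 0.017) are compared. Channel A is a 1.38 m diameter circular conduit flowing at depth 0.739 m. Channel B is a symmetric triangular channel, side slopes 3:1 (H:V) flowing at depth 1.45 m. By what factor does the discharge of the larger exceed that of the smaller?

Channel A: For a circular section of diameter D = 1.38 m at depth y = 0.739 m, the central angle is θ = 2 arccos(1 − 2y/D) = 3.284 rad. Then A = (D²/8)(θ − sin θ) = 0.8154 m² and P = Dθ/2 = 2.266 m. Hydraulic radius R = A/P = 0.8154/2.266 = 0.3599 m. Q_A = (1/0.017)·0.8154·0.3599^(2/3)·√0.0025 = 1.213 m³/s.
Channel B: For a triangular section with side slope z = 3: A = zy² = 3×1.45² = 6.307 m²; P = 2y√(1+z²) = 2×1.45×3.162 = 9.171 m. Hydraulic radius R = A/P = 6.307/9.171 = 0.6878 m. Q_B = (1/0.017)·6.307·0.6878^(2/3)·√0.0025 = 14.45 m³/s.
The larger discharge is 14.45 m³/s and the smaller is 1.213 m³/s; the ratio is 11.9.

11.9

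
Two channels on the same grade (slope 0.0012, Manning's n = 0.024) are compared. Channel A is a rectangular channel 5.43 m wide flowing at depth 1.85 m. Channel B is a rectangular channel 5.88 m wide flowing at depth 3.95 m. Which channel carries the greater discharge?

Channel A: Flow area A = b·y = 5.43 × 1.85 = 10.05 m². Wetted perimeter P = b + 2y = 5.43 + 2×1.85 = 9.13 m. Hydraulic radius R = A/P = 10.05/9.13 = 1.1 m. Q_A = (1/0.024)·10.05·1.1^(2/3)·√0.0012 = 15.45 m³/s.
Channel B: Flow area A = b·y = 5.88 × 3.95 = 23.23 m². Wetted perimeter P = b + 2y = 5.88 + 2×3.95 = 13.78 m. Hydraulic radius R = A/P = 23.23/13.78 = 1.685 m. Q_B = (1/0.024)·23.23·1.685^(2/3)·√0.0012 = 47.48 m³/s.
Q_A = 15.45 m³/s vs Q_B = 47.48 m³/s, so channel B carries more.

channel B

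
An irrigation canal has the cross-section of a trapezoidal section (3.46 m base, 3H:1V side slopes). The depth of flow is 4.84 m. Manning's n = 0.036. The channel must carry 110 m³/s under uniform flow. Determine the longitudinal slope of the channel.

With bottom width b = 3.46 m and side slope z = 3: A = (b + zy)y = (3.46 + 3×4.84)×4.84 = 87.02 m²; P = b + 2y√(1+z²) = 3.46 + 2×4.84×3.162 = 34.07 m.
Hydraulic radius R = A/P = 87.02/34.07 = 2.554 m.
From Manning's equation, S = [nQ / (1 A R^(2/3))]² = [0.036 × 110 / (1 × 87.02 × 2.554^(2/3))]² = 0.000593.

S = 0.000593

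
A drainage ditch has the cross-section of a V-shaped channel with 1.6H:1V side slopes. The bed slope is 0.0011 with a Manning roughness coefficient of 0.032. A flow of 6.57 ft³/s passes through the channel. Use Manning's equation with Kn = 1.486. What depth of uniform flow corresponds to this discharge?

y_n = 1.79 ft

Manning's equation rearranged: A R^(2/3) = nQ / (1.486·√S) = 0.032 × 6.57 / (1.486 × √0.0011) = 4.266.
Try y = 2.06 ft: A R^(2/3) = 6.204 — over.
Try y = 1.5 ft: A R^(2/3) = 2.662 — short.
Try y = 1.79 ft: A R^(2/3) = 4.266 — matches.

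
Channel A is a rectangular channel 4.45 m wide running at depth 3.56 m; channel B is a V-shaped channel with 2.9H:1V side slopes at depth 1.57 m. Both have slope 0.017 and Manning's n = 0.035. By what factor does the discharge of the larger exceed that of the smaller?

3.33

Channel A: Flow area A = b·y = 4.45 × 3.56 = 15.84 m². Wetted perimeter P = b + 2y = 4.45 + 2×3.56 = 11.57 m. Hydraulic radius R = A/P = 15.84/11.57 = 1.369 m. Q_A = (1/0.035)·15.84·1.369^(2/3)·√0.017 = 72.77 m³/s.
Channel B: For a triangular section with side slope z = 2.9: A = zy² = 2.9×1.57² = 7.148 m²; P = 2y√(1+z²) = 2×1.57×3.068 = 9.632 m. Hydraulic radius R = A/P = 7.148/9.632 = 0.7421 m. Q_B = (1/0.035)·7.148·0.7421^(2/3)·√0.017 = 21.83 m³/s.
The larger discharge is 72.77 m³/s and the smaller is 21.83 m³/s; the ratio is 3.33.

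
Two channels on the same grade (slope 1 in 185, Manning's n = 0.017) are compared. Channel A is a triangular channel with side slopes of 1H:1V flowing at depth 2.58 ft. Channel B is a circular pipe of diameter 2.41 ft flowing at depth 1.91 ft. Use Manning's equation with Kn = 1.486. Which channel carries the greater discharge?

channel A

Channel A: For a triangular section with side slope z = 1: A = zy² = 1×2.58² = 6.656 ft²; P = 2y√(1+z²) = 2×2.58×1.414 = 7.297 ft. Hydraulic radius R = A/P = 6.656/7.297 = 0.9122 ft. Q_A = (1.486/0.017)·6.656·0.9122^(2/3)·√0.005405 = 40.24 ft³/s.
Channel B: For a circular section of diameter D = 2.41 ft at depth y = 1.91 ft, the central angle is θ = 2 arccos(1 − 2y/D) = 4.392 rad. Then A = (D²/8)(θ − sin θ) = 3.877 ft² and P = Dθ/2 = 5.292 ft. Hydraulic radius R = A/P = 3.877/5.292 = 0.7327 ft. Q_B = (1.486/0.017)·3.877·0.7327^(2/3)·√0.005405 = 20.25 ft³/s.
Q_A = 40.24 ft³/s vs Q_B = 20.25 ft³/s, so channel A carries more.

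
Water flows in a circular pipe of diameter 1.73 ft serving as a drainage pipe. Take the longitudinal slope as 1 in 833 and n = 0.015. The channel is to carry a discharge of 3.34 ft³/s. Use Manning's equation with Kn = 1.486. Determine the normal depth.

y_n = 1.09 ft

Manning's equation rearranged: A R^(2/3) = nQ / (1.486·√S) = 0.015 × 3.34 / (1.486 × √0.0012) = 0.9731.
Try y = 1.33 ft: A R^(2/3) = 1.261 — over.
Try y = 0.88 ft: A R^(2/3) = 0.692 — short.
Try y = 1.09 ft: A R^(2/3) = 0.972 — ≈ 0.9731.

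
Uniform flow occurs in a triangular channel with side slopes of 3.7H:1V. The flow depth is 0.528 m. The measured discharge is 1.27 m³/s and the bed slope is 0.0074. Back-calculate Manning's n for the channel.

For a triangular section with side slope z = 3.7: A = zy² = 3.7×0.528² = 1.032 m²; P = 2y√(1+z²) = 2×0.528×3.833 = 4.047 m.
Hydraulic radius R = A/P = 1.032/4.047 = 0.2549 m.
Rearranging Manning's equation: n = (1/Q) A R^(2/3) S^(1/2) = (1/1.27) × 1.032 × 0.2549^(2/3) × √0.0074 = 0.0281.

n = 0.0281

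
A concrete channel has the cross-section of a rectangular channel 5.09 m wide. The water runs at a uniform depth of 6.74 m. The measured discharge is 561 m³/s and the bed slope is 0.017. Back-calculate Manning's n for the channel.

n = 0.012

Flow area A = b·y = 5.09 × 6.74 = 34.31 m². Wetted perimeter P = b + 2y = 5.09 + 2×6.74 = 18.57 m.
Hydraulic radius R = A/P = 34.31/18.57 = 1.847 m.
Rearranging Manning's equation: n = (1/Q) A R^(2/3) S^(1/2) = (1/561) × 34.31 × 1.847^(2/3) × √0.017 = 0.012.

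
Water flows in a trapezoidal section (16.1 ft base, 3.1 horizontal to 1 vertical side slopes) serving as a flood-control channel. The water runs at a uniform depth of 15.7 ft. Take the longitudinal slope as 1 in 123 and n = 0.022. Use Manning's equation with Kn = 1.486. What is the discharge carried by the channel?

Q = 26000 ft³/s

With bottom width b = 16.1 ft and side slope z = 3.1: A = (b + zy)y = (16.1 + 3.1×15.7)×15.7 = 1017 ft²; P = b + 2y√(1+z²) = 16.1 + 2×15.7×3.257 = 118.4 ft.
Hydraulic radius R = A/P = 1017/118.4 = 8.59 ft.
Manning's equation: Q = (1.486/n) A R^(2/3) S^(1/2) = (1.486/0.022) × 1017 × 8.59^(2/3) × 0.00813^(1/2) = 26000 ft³/s.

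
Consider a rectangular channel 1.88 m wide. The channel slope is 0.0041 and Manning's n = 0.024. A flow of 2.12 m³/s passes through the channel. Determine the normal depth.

Manning's equation rearranged: A R^(2/3) = nQ / (1·√S) = 0.024 × 2.12 / (√0.0041) = 0.7946.
At y = 0.895 m: A R^(2/3) = 1 — too large.
At y = 0.605 m: A R^(2/3) = 0.5842 — too small.
At y = 0.755 m: A R^(2/3) = 0.7944 — close enough.

y_n = 0.755 m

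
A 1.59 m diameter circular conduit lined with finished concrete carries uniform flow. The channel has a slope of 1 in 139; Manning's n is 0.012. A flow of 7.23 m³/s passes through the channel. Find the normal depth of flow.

Manning's equation rearranged: A R^(2/3) = nQ / (1·√S) = 0.012 × 7.23 / (√0.007194) = 1.023.
At y = 1.48 m: A R^(2/3) = 1.154 — over.
At y = 1.24 m: A R^(2/3) = 1.022 — close enough.

y_n = 1.24 m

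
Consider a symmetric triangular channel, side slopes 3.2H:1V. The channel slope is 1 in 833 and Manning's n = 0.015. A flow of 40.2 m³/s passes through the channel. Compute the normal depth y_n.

Manning's equation rearranged: A R^(2/3) = nQ / (1·√S) = 0.015 × 40.2 / (√0.0012) = 17.4.
Trying y = 1.99 m: A R^(2/3) = 12.24 — too small.
Trying y = 2.72 m: A R^(2/3) = 28.17 — too large.
Trying y = 2.27 m: A R^(2/3) = 17.39 — matches.

y_n = 2.27 m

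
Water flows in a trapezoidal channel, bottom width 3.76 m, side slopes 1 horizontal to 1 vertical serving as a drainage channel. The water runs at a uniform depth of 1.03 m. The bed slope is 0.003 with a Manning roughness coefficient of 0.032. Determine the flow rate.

With bottom width b = 3.76 m and side slope z = 1: A = (b + zy)y = (3.76 + 1×1.03)×1.03 = 4.934 m²; P = b + 2y√(1+z²) = 3.76 + 2×1.03×1.414 = 6.673 m.
Hydraulic radius R = A/P = 4.934/6.673 = 0.7393 m.
Manning's equation: Q = (1/n) A R^(2/3) S^(1/2) = (1/0.032) × 4.934 × 0.7393^(2/3) × 0.003^(1/2) = 6.9 m³/s.

Q = 6.9 m³/s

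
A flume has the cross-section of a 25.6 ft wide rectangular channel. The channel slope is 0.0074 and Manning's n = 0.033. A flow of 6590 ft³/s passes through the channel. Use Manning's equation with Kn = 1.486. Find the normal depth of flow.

Manning's equation rearranged: A R^(2/3) = nQ / (1.486·√S) = 0.033 × 6590 / (1.486 × √0.0074) = 1701.
Try y = 13.4 ft: A R^(2/3) = 1200 — too small.
Try y = 21.2 ft: A R^(2/3) = 2167 — too large.
Try y = 17.5 ft: A R^(2/3) = 1700 — ≈ 1701.

y_n = 17.5 ft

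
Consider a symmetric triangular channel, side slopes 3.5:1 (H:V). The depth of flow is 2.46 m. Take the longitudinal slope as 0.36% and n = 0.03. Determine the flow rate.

For a triangular section with side slope z = 3.5: A = zy² = 3.5×2.46² = 21.18 m²; P = 2y√(1+z²) = 2×2.46×3.64 = 17.91 m.
Hydraulic radius R = A/P = 21.18/17.91 = 1.183 m.
Manning's equation: Q = (1/n) A R^(2/3) S^(1/2) = (1/0.03) × 21.18 × 1.183^(2/3) × 0.0036^(1/2) = 47.4 m³/s.

Q = 47.4 m³/s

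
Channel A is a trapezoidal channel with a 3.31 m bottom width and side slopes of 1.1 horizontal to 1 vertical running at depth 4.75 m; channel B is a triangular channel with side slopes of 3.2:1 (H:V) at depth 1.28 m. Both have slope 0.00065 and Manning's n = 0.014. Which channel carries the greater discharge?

Channel A: With bottom width b = 3.31 m and side slope z = 1.1: A = (b + zy)y = (3.31 + 1.1×4.75)×4.75 = 40.54 m²; P = b + 2y√(1+z²) = 3.31 + 2×4.75×1.487 = 17.43 m. Hydraulic radius R = A/P = 40.54/17.43 = 2.326 m. Q_A = (1/0.014)·40.54·2.326^(2/3)·√0.00065 = 129.6 m³/s.
Channel B: For a triangular section with side slope z = 3.2: A = zy² = 3.2×1.28² = 5.243 m²; P = 2y√(1+z²) = 2×1.28×3.353 = 8.583 m. Hydraulic radius R = A/P = 5.243/8.583 = 0.6109 m. Q_B = (1/0.014)·5.243·0.6109^(2/3)·√0.00065 = 6.874 m³/s.
Q_A = 129.6 m³/s vs Q_B = 6.874 m³/s, so channel A carries more.

channel A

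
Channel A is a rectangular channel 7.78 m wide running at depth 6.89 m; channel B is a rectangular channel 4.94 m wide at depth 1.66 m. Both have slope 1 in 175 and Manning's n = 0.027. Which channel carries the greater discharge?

Channel A: Flow area A = b·y = 7.78 × 6.89 = 53.6 m². Wetted perimeter P = b + 2y = 7.78 + 2×6.89 = 21.56 m. Hydraulic radius R = A/P = 53.6/21.56 = 2.486 m. Q_A = (1/0.027)·53.6·2.486^(2/3)·√0.005714 = 275.4 m³/s.
Channel B: Flow area A = b·y = 4.94 × 1.66 = 8.2 m². Wetted perimeter P = b + 2y = 4.94 + 2×1.66 = 8.26 m. Hydraulic radius R = A/P = 8.2/8.26 = 0.9928 m. Q_B = (1/0.027)·8.2·0.9928^(2/3)·√0.005714 = 22.85 m³/s.
Q_A = 275.4 m³/s vs Q_B = 22.85 m³/s, so channel A carries more.

channel A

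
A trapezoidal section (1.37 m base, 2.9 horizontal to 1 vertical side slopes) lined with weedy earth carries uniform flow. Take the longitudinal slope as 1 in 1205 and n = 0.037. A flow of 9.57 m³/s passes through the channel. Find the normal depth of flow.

y_n = 1.85 m

Manning's equation rearranged: A R^(2/3) = nQ / (1·√S) = 0.037 × 9.57 / (√0.0008299) = 12.29.
Trying y = 2.36 m: A R^(2/3) = 22.17 — over.
Trying y = 1.85 m: A R^(2/3) = 12.29 — ≈ 12.29.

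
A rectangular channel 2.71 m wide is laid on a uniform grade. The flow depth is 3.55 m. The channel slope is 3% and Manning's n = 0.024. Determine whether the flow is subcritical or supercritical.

supercritical

Flow area A = b·y = 2.71 × 3.55 = 9.62 m². Wetted perimeter P = b + 2y = 2.71 + 2×3.55 = 9.81 m.
Hydraulic radius R = A/P = 9.62/9.81 = 0.9807 m.
V = (1/n) R^(2/3) √S = (1/0.024) × 0.9807^(2/3) × √0.03 = 7.124 m/s. Hydraulic depth D_h = A/T = 9.62/2.71 = 3.55 m.
Froude number Fr = V/√(g·D_h) = 7.124/√(9.81×3.55) = 1.21, which is greater than 1, so the flow is supercritical.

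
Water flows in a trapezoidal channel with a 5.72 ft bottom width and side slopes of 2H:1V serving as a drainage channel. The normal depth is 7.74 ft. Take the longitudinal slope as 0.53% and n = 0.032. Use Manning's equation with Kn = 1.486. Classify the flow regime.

subcritical

With bottom width b = 5.72 ft and side slope z = 2: A = (b + zy)y = (5.72 + 2×7.74)×7.74 = 164.1 ft²; P = b + 2y√(1+z²) = 5.72 + 2×7.74×2.236 = 40.33 ft.
Hydraulic radius R = A/P = 164.1/40.33 = 4.068 ft.
V = (1.486/n) R^(2/3) √S = (1.486/0.032) × 4.068^(2/3) × √0.0053 = 8.615 ft/s. Hydraulic depth D_h = A/T = 164.1/36.68 = 4.474 ft.
Froude number Fr = V/√(g·D_h) = 8.615/√(32.2×4.474) = 0.718, which is less than 1, so the flow is subcritical.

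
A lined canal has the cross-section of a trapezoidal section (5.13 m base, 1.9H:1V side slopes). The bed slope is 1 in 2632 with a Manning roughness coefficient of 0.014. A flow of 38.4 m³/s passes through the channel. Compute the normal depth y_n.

Manning's equation rearranged: A R^(2/3) = nQ / (1·√S) = 0.014 × 38.4 / (√0.0003799) = 27.58.
Trying y = 2.61 m: A R^(2/3) = 36.2 — too large.
Trying y = 1.85 m: A R^(2/3) = 18.29 — too small.
Trying y = 2.28 m: A R^(2/3) = 27.58 — ≈ 27.58.

y_n = 2.28 m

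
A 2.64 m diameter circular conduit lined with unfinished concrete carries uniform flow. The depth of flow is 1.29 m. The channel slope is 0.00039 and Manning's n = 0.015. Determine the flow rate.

For a circular section of diameter D = 2.64 m at depth y = 1.29 m, the central angle is θ = 2 arccos(1 − 2y/D) = 3.096 rad. Then A = (D²/8)(θ − sin θ) = 2.658 m² and P = Dθ/2 = 4.087 m.
Hydraulic radius R = A/P = 2.658/4.087 = 0.6503 m.
Manning's equation: Q = (1/n) A R^(2/3) S^(1/2) = (1/0.015) × 2.658 × 0.6503^(2/3) × 0.00039^(1/2) = 2.63 m³/s.

Q = 2.63 m³/s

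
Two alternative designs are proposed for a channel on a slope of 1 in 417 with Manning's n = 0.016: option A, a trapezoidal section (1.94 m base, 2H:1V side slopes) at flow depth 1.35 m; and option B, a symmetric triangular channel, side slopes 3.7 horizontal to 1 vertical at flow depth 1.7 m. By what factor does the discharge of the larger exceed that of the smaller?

1.76

Channel A: With bottom width b = 1.94 m and side slope z = 2: A = (b + zy)y = (1.94 + 2×1.35)×1.35 = 6.264 m²; P = b + 2y√(1+z²) = 1.94 + 2×1.35×2.236 = 7.977 m. Hydraulic radius R = A/P = 6.264/7.977 = 0.7852 m. Q_A = (1/0.016)·6.264·0.7852^(2/3)·√0.002398 = 16.32 m³/s.
Channel B: For a triangular section with side slope z = 3.7: A = zy² = 3.7×1.7² = 10.69 m²; P = 2y√(1+z²) = 2×1.7×3.833 = 13.03 m. Hydraulic radius R = A/P = 10.69/13.03 = 0.8206 m. Q_B = (1/0.016)·10.69·0.8206^(2/3)·√0.002398 = 28.68 m³/s.
The larger discharge is 28.68 m³/s and the smaller is 16.32 m³/s; the ratio is 1.76.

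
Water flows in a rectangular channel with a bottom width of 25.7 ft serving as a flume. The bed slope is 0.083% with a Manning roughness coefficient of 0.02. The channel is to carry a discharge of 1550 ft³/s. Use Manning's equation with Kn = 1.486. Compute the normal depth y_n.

Manning's equation rearranged: A R^(2/3) = nQ / (1.486·√S) = 0.02 × 1550 / (1.486 × √0.00083) = 724.1.
Trying y = 7.31 ft: A R^(2/3) = 524.1 — low.
Trying y = 11.4 ft: A R^(2/3) = 971.8 — high.
Trying y = 9.2 ft: A R^(2/3) = 724.3 — ≈ 724.1.

y_n = 9.2 ft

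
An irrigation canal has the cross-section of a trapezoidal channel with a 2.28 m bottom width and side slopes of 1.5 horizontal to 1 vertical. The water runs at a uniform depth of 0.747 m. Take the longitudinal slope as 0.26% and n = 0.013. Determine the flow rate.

Q = 6.37 m³/s

With bottom width b = 2.28 m and side slope z = 1.5: A = (b + zy)y = (2.28 + 1.5×0.747)×0.747 = 2.54 m²; P = b + 2y√(1+z²) = 2.28 + 2×0.747×1.803 = 4.973 m.
Hydraulic radius R = A/P = 2.54/4.973 = 0.5108 m.
Manning's equation: Q = (1/n) A R^(2/3) S^(1/2) = (1/0.013) × 2.54 × 0.5108^(2/3) × 0.0026^(1/2) = 6.37 m³/s.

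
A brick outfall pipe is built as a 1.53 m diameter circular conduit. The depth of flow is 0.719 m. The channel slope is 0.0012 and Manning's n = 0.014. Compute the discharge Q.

Q = 1.08 m³/s

For a circular section of diameter D = 1.53 m at depth y = 0.719 m, the central angle is θ = 2 arccos(1 − 2y/D) = 3.021 rad. Then A = (D²/8)(θ − sin θ) = 0.8489 m² and P = Dθ/2 = 2.311 m.
Hydraulic radius R = A/P = 0.8489/2.311 = 0.3673 m.
Manning's equation: Q = (1/n) A R^(2/3) S^(1/2) = (1/0.014) × 0.8489 × 0.3673^(2/3) × 0.0012^(1/2) = 1.08 m³/s.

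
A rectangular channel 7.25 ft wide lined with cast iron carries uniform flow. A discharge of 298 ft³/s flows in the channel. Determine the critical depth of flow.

For a rectangular channel, critical depth y_c = (q²/g)^(1/3) where q = Q/b = 298/7.25 = 41.1 ft²/s.
So y_c = (41.1²/32.2)^(1/3) = 3.74 ft.

y_c = 3.74 ft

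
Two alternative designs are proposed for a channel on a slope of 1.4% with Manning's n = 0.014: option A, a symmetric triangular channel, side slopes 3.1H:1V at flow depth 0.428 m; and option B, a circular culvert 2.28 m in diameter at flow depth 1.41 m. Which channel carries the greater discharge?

Channel A: For a triangular section with side slope z = 3.1: A = zy² = 3.1×0.428² = 0.5679 m²; P = 2y√(1+z²) = 2×0.428×3.257 = 2.788 m. Hydraulic radius R = A/P = 0.5679/2.788 = 0.2037 m. Q_A = (1/0.014)·0.5679·0.2037^(2/3)·√0.014 = 1.661 m³/s.
Channel B: For a circular section of diameter D = 2.28 m at depth y = 1.41 m, the central angle is θ = 2 arccos(1 − 2y/D) = 3.62 rad. Then A = (D²/8)(θ − sin θ) = 2.651 m² and P = Dθ/2 = 4.127 m. Hydraulic radius R = A/P = 2.651/4.127 = 0.6425 m. Q_B = (1/0.014)·2.651·0.6425^(2/3)·√0.014 = 16.68 m³/s.
Q_A = 1.661 m³/s vs Q_B = 16.68 m³/s, so channel B carries more.

channel B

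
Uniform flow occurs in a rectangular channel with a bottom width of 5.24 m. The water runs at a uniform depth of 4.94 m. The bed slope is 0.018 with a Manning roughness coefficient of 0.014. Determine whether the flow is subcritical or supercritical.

supercritical

Flow area A = b·y = 5.24 × 4.94 = 25.89 m². Wetted perimeter P = b + 2y = 5.24 + 2×4.94 = 15.12 m.
Hydraulic radius R = A/P = 25.89/15.12 = 1.712 m.
V = (1/n) R^(2/3) √S = (1/0.014) × 1.712^(2/3) × √0.018 = 13.71 m/s. Hydraulic depth D_h = A/T = 25.89/5.24 = 4.94 m.
Froude number Fr = V/√(g·D_h) = 13.71/√(9.81×4.94) = 1.97, which is greater than 1, so the flow is supercritical.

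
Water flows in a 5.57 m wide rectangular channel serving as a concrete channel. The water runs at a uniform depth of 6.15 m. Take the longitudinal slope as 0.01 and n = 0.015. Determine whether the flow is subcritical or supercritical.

supercritical

Flow area A = b·y = 5.57 × 6.15 = 34.26 m². Wetted perimeter P = b + 2y = 5.57 + 2×6.15 = 17.87 m.
Hydraulic radius R = A/P = 34.26/17.87 = 1.917 m.
V = (1/n) R^(2/3) √S = (1/0.015) × 1.917^(2/3) × √0.01 = 10.29 m/s. Hydraulic depth D_h = A/T = 34.26/5.57 = 6.15 m.
Froude number Fr = V/√(g·D_h) = 10.29/√(9.81×6.15) = 1.32, which is greater than 1, so the flow is supercritical.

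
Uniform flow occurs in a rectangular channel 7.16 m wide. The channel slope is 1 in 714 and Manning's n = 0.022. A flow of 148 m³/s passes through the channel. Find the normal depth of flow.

y_n = 6.87 m

Manning's equation rearranged: A R^(2/3) = nQ / (1·√S) = 0.022 × 148 / (√0.001401) = 87.
Trying y = 7.92 m: A R^(2/3) = 103.5 — too large.
Trying y = 5.92 m: A R^(2/3) = 72.37 — too small.
Trying y = 6.87 m: A R^(2/3) = 87.03 — close enough.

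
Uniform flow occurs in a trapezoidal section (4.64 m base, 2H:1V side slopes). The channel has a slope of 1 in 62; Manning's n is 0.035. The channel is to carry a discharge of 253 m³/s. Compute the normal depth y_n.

y_n = 3.62 m

Manning's equation rearranged: A R^(2/3) = nQ / (1·√S) = 0.035 × 253 / (√0.01613) = 69.72.
At y = 3.15 m: A R^(2/3) = 51.75 — short.
At y = 4.23 m: A R^(2/3) = 98.01 — over.
At y = 3.62 m: A R^(2/3) = 69.73 — matches.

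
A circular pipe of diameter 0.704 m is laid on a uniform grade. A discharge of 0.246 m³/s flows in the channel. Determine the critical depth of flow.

At critical depth, Q² T / (g A³) = 1, i.e. A³/T = Q²/g = 0.246²/9.81 = 0.006169.
Try y = 0.232 m: A³/T = 0.002112 — low.
Try y = 0.332 m: A³/T = 0.008375 — high.
Try y = 0.307 m: A³/T = 0.006206 — close enough.

y_c = 0.307 m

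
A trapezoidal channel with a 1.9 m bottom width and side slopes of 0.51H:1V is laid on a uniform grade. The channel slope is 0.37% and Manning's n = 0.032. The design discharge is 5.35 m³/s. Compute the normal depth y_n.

Manning's equation rearranged: A R^(2/3) = nQ / (1·√S) = 0.032 × 5.35 / (√0.0037) = 2.815.
Try y = 1.06 m: A R^(2/3) = 1.85 — too small.
Try y = 1.48 m: A R^(2/3) = 3.25 — too large.
Try y = 1.36 m: A R^(2/3) = 2.813 — matches.

y_n = 1.36 m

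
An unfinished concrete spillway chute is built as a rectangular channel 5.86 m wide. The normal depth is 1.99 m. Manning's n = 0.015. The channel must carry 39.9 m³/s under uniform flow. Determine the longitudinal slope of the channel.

Flow area A = b·y = 5.86 × 1.99 = 11.66 m². Wetted perimeter P = b + 2y = 5.86 + 2×1.99 = 9.84 m.
Hydraulic radius R = A/P = 11.66/9.84 = 1.185 m.
From Manning's equation, S = [nQ / (1 A R^(2/3))]² = [0.015 × 39.9 / (1 × 11.66 × 1.185^(2/3))]² = 0.0021.

S = 0.0021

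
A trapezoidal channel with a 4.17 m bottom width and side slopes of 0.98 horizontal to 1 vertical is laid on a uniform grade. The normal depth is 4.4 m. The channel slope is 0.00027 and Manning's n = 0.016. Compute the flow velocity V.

With bottom width b = 4.17 m and side slope z = 0.98: A = (b + zy)y = (4.17 + 0.98×4.4)×4.4 = 37.32 m²; P = b + 2y√(1+z²) = 4.17 + 2×4.4×1.4 = 16.49 m.
Hydraulic radius R = A/P = 37.32/16.49 = 2.263 m.
From Manning's equation, V = (1/n) R^(2/3) S^(1/2) = (1/0.016) × 2.263^(2/3) × 0.00027^(1/2) = 1.77 m/s.

V = 1.77 m/s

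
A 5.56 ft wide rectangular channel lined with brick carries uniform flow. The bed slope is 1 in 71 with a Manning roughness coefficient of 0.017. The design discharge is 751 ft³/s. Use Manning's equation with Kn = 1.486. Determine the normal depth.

Manning's equation rearranged: A R^(2/3) = nQ / (1.486·√S) = 0.017 × 751 / (1.486 × √0.01408) = 72.39.
Trying y = 5.63 ft: A R^(2/3) = 47.36 — low.
Trying y = 9.73 ft: A R^(2/3) = 90.46 — high.
Trying y = 8.03 ft: A R^(2/3) = 72.4 — close enough.

y_n = 8.03 ft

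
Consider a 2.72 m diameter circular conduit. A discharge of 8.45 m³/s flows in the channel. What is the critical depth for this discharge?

At critical depth, Q² T / (g A³) = 1, i.e. A³/T = Q²/g = 8.45²/9.81 = 7.279.
Trying y = 1.48 m: A³/T = 12.45 — high.
Trying y = 0.903 m: A³/T = 1.871 — low.
Trying y = 1.29 m: A³/T = 7.368 — ≈ 7.279.

y_c = 1.29 m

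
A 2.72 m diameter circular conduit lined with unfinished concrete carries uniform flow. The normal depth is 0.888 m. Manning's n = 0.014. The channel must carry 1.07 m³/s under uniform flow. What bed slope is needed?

S = 0.000209

For a circular section of diameter D = 2.72 m at depth y = 0.888 m, the central angle is θ = 2 arccos(1 − 2y/D) = 2.433 rad. Then A = (D²/8)(θ − sin θ) = 1.648 m² and P = Dθ/2 = 3.309 m.
Hydraulic radius R = A/P = 1.648/3.309 = 0.498 m.
From Manning's equation, S = [nQ / (1 A R^(2/3))]² = [0.014 × 1.07 / (1 × 1.648 × 0.498^(2/3))]² = 0.000209.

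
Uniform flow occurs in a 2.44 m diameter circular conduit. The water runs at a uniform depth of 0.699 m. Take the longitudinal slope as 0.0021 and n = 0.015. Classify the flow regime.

For a circular section of diameter D = 2.44 m at depth y = 0.699 m, the central angle is θ = 2 arccos(1 − 2y/D) = 2.259 rad. Then A = (D²/8)(θ − sin θ) = 1.107 m² and P = Dθ/2 = 2.756 m.
Hydraulic radius R = A/P = 1.107/2.756 = 0.4015 m.
V = (1/n) R^(2/3) √S = (1/0.015) × 0.4015^(2/3) × √0.0021 = 1.663 m/s. Hydraulic depth D_h = A/T = 1.107/2.206 = 0.5015 m.
Froude number Fr = V/√(g·D_h) = 1.663/√(9.81×0.5015) = 0.75, which is less than 1, so the flow is subcritical.

subcritical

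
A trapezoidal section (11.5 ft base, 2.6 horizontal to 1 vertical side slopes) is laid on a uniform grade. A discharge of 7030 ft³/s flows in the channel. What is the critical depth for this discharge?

y_c = 11.5 ft

At critical depth, Q² T / (g A³) = 1, i.e. A³/T = Q²/g = 7030²/32.2 = 1535000.
At y = 9.87 ft: A³/T = 785500 — low.
At y = 12.5 ft: A³/T = 2175000 — high.
At y = 11.5 ft: A³/T = 1514000 — matches.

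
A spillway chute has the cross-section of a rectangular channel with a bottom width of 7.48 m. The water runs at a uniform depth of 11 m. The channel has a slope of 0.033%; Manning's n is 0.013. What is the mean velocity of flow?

V = 2.77 m/s

Flow area A = b·y = 7.48 × 11 = 82.28 m². Wetted perimeter P = b + 2y = 7.48 + 2×11 = 29.48 m.
Hydraulic radius R = A/P = 82.28/29.48 = 2.791 m.
From Manning's equation, V = (1/n) R^(2/3) S^(1/2) = (1/0.013) × 2.791^(2/3) × 0.00033^(1/2) = 2.77 m/s.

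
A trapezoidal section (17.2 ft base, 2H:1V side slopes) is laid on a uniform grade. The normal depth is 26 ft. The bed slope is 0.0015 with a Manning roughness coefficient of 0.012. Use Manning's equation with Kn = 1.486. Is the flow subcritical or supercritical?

With bottom width b = 17.2 ft and side slope z = 2: A = (b + zy)y = (17.2 + 2×26)×26 = 1799 ft²; P = b + 2y√(1+z²) = 17.2 + 2×26×2.236 = 133.5 ft.
Hydraulic radius R = A/P = 1799/133.5 = 13.48 ft.
V = (1.486/n) R^(2/3) √S = (1.486/0.012) × 13.48^(2/3) × √0.0015 = 27.16 ft/s. Hydraulic depth D_h = A/T = 1799/121.2 = 14.84 ft.
Froude number Fr = V/√(g·D_h) = 27.16/√(32.2×14.84) = 1.24, which is greater than 1, so the flow is supercritical.

supercritical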